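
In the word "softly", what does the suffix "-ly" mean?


Suffix: -ly
Example: softly = soft + -ly
Meaning = in a manner


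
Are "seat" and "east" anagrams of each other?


Word 1: "seat" → sorted: aest
Word 2: "east" → sorted: aest
Same letters? aest == aest
Anagram = Yes


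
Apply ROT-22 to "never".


Word: "never"
Shift: 22
Each letter → (letter + shift) mod 26:
  'n' (13) + 22 = 9 → 'j'
  'e' (4) + 22 = 0 → 'a'
  'v' (21) + 22 = 17 → 'r'
  'e' (4) + 22 = 0 → 'a'
  'r' (17) + 22 = 13 → 'n'
Result = "jaran"


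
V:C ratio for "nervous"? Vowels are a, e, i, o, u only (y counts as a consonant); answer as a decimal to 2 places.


Word: "nervous"
Vowels (a,e,i,o,u): 3
Consonants: 4
Ratio = 3/4
= 0.75


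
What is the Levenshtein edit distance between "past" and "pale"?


Word 1: "past" (length 4)
Word 2: "pale" (length 4)
One optimal edit sequence (insert/delete/substitute each cost 1):
  1. keep 'p'
  2. keep 'a'
  3. substitute 's' -> 'l'  (+1)
  4. substitute 't' -> 'e'  (+1)
Total edit operations: 2
Edit distance = 2


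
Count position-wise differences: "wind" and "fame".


Comparing character by character (same length = 4):
  Pos 0: 'w' vs 'f' !=
  Pos 1: 'i' vs 'a' !=
  Pos 2: 'n' vs 'm' !=
  Pos 3: 'd' vs 'e' !=
Hamming distance = 4


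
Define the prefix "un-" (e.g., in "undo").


Prefix: un-
Example: undo = un- + do
Meaning = not / reverse


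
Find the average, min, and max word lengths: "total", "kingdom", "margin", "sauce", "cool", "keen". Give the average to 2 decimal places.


Lengths: "total"=5, "kingdom"=7, "margin"=6, "sauce"=5, "cool"=4, "keen"=4
Sum = 31, Count = 6
Average = 31/6 = 5.17
= avg=5.17, min=4, max=7


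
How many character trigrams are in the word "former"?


Word: "former" (length 6)
Number of 3-grams = length - 3 + 1 = 6 - 3 + 1
= 4


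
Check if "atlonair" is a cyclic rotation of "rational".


Word: "rational", Candidate: "atlonair"
Method: check if candidate is substring of word+word
"rationalrational" contains "atlonair"? No
Is rotation = No


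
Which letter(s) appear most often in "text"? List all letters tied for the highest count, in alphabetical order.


Word: "text"
Letter counts:
  'e': 1
  't': 2
  'x': 1
Maximum count = 2
Most frequent = 't' (2 times each)


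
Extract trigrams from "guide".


Word: "guide" (length 5)
Number of trigrams = 5 - 3 + 1 = 3
  Position 0: "gui"
  Position 1: "uid"
  Position 2: "ide"
Trigrams = "gui", "uid", "ide"


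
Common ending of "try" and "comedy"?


Word 1: "try"
Word 2: "comedy"
Comparing from end:
  Pos -1: 'y' == 'y'
  Pos -2: 'r' != 'd' (stop)
LCS = "y" (length 1)


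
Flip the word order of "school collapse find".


Original: "school collapse find"
Words (1..n): school | collapse | find
Reversed (n..1): find | collapse | school
Result = "find collapse school"


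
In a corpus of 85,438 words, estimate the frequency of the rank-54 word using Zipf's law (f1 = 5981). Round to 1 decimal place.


Zipf's law: f(r) = f(1) / r
f(1) = 5981
f(54) = 5981 / 54
= 110.8 occurrences


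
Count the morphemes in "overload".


Word: "overload"
Morphemes: over- + load
Each morpheme carries meaning
= 2 morphemes


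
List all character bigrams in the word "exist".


Word: "exist" (length 5)
Number of bigrams = 5 - 2 + 1 = 4
  Position 0: "ex"
  Position 1: "xi"
  Position 2: "is"
  Position 3: "st"
Bigrams = "ex", "xi", "is", "st"


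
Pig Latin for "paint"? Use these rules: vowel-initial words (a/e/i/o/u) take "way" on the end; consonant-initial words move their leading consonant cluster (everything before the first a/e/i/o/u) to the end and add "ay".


Word: "paint"
Starts with consonant(s) → move to end, add 'ay'
Consonant cluster: "p"
Pig Latin = "aintpay"


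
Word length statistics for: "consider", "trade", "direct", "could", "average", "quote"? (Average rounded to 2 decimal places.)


Lengths: "consider"=8, "trade"=5, "direct"=6, "could"=5, "average"=7, "quote"=5
Sum = 36, Count = 6
Average = 36/6 = 6.00
= avg=6.00, min=5, max=8


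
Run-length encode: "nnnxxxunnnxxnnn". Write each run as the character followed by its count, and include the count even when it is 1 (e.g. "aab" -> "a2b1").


String: "nnnxxxunnnxxnnn"
Scanning for consecutive runs:
  'n' x 3
  'x' x 3
  'u' x 1
  'n' x 3
  'x' x 2
  'n' x 3
RLE = "n3x3u1n3x2n3"


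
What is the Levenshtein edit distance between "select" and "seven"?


Word 1: "select" (length 6)
Word 2: "seven" (length 5)
One optimal edit sequence (insert/delete/substitute each cost 1):
  1. keep 's'
  2. keep 'e'
  3. substitute 'l' -> 'v'  (+1)
  4. keep 'e'
  5. delete 'c'  (+1)
  6. substitute 't' -> 'n'  (+1)
Total edit operations: 3
Edit distance = 3


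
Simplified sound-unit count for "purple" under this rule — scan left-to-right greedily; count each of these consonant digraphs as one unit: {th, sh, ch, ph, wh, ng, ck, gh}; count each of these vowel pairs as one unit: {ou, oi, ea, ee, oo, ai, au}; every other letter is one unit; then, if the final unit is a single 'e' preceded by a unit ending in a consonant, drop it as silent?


Word: "purple" (6 letters)
Left-to-right scan:
  1. 'p' (letter)
  2. 'u' (letter)
  3. 'r' (letter)
  4. 'p' (letter)
  5. 'l' (letter)
  6. 'e' (letter)
Units from scan: 6
Final unit is 'e' after a consonant -> drop as silent (-1)
Sound units = 5 units


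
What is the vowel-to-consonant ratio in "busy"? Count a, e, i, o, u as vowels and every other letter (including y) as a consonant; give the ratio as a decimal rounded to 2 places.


Word: "busy"
Vowels (a,e,i,o,u): 1
Consonants: 3
Ratio = 1/3
= 0.33


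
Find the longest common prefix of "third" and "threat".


Word 1: "third"
Word 2: "threat"
Comparing from start:
  Pos 0: 't' == 't'
  Pos 1: 'h' == 'h'
  Pos 2: 'i' != 'r' (stop)
LCP = "th" (length 2)


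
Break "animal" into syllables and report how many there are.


Word: "animal"
Syllable breakdown: an / i / mal
Counting: 3 parts
= 3 syllables


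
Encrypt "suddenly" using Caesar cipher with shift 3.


Word: "suddenly"
Shift: 3
Each letter → (letter + shift) mod 26:
  's' (18) + 3 = 21 → 'v'
  'u' (20) + 3 = 23 → 'x'
  'd' (3) + 3 = 6 → 'g'
  'd' (3) + 3 = 6 → 'g'
  'e' (4) + 3 = 7 → 'h'
  'n' (13) + 3 = 16 → 'q'
  'l' (11) + 3 = 14 → 'o'
  'y' (24) + 3 = 1 → 'b'
Result = "vxgghqob"


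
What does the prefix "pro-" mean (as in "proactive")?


Prefix: pro-
As in: proactive -> pro- + active
Meaning = forward / in favor of


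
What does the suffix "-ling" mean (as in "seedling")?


Suffix: -ling
As in: seedling -> seed + -ling
Meaning = small / young


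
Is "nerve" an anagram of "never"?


Word 1: "never" → sorted: eenrv
Word 2: "nerve" → sorted: eenrv
Same letters? eenrv == eenrv
Anagram = Yes


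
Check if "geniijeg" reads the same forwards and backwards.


Word: "geniijeg"
Reversed: "gejiineg"
Forward == Backward? geniijeg != gejiineg
Palindrome = No


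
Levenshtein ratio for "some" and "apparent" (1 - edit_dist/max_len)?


Word 1: "some" (length 4)
Word 2: "apparent" (length 8)
One optimal edit sequence:
  1. insert 'a'  (+1)
  2. insert 'p'  (+1)
  3. substitute 's' -> 'p'  (+1)
  4. substitute 'o' -> 'a'  (+1)
  5. substitute 'm' -> 'r'  (+1)
  6. keep 'e'
  7. insert 'n'  (+1)
  8. insert 't'  (+1)
Edit distance = 7
Max length = max(4, 8) = 8
Similarity = 1 - 7/8
= 0.1250


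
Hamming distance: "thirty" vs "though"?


Comparing character by character (same length = 6):
  Pos 0: 't' vs 't' =
  Pos 1: 'h' vs 'h' =
  Pos 2: 'i' vs 'o' !=
  Pos 3: 'r' vs 'u' !=
  Pos 4: 't' vs 'g' !=
  Pos 5: 'y' vs 'h' !=
Hamming distance = 4


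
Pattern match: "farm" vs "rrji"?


Pattern of "farm": [0, 1, 2, 3]
Pattern of "rrji": [0, 0, 1, 2]
Patterns do not match
Same pattern = No


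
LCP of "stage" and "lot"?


Word 1: "stage"
Word 2: "lot"
Comparing from start:
  Pos 0: 's' != 'l' (stop)
LCP = "" (length 0)


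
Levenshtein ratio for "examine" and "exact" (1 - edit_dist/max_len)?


Word 1: "examine" (length 7)
Word 2: "exact" (length 5)
One optimal edit sequence:
  1. keep 'e'
  2. keep 'x'
  3. keep 'a'
  4. delete 'm'  (+1)
  5. delete 'i'  (+1)
  6. substitute 'n' -> 'c'  (+1)
  7. substitute 'e' -> 't'  (+1)
Edit distance = 4
Max length = max(7, 5) = 7
Similarity = 1 - 4/7
= 0.4286


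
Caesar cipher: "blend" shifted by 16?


Word: "blend"
Shift: 16
Each letter → (letter + shift) mod 26:
  'b' (1) + 16 = 17 → 'r'
  'l' (11) + 16 = 1 → 'b'
  'e' (4) + 16 = 20 → 'u'
  'n' (13) + 16 = 3 → 'd'
  'd' (3) + 16 = 19 → 't'
Result = "rbudt"


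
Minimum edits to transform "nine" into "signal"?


Word 1: "nine" (length 4)
Word 2: "signal" (length 6)
One optimal edit sequence (insert/delete/substitute each cost 1):
  1. substitute 'n' -> 's'  (+1)
  2. keep 'i'
  3. insert 'g'  (+1)
  4. keep 'n'
  5. insert 'a'  (+1)
  6. substitute 'e' -> 'l'  (+1)
Total edit operations: 4
Edit distance = 4


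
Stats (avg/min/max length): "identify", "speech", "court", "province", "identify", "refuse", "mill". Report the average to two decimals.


Lengths: "identify"=8, "speech"=6, "court"=5, "province"=8, "identify"=8, "refuse"=6, "mill"=4
Sum = 45, Count = 7
Average = 45/7 = 6.43
= avg=6.43, min=4, max=8


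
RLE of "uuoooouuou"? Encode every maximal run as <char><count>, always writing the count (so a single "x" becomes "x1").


String: "uuoooouuou"
Scanning for consecutive runs:
  'u' x 2
  'o' x 4
  'u' x 2
  'o' x 1
  'u' x 1
RLE = "u2o4u2o1u1"


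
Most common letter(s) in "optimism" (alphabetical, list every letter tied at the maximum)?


Word: "optimism"
Letter counts:
  'i': 2
  'm': 2
  'o': 1
  'p': 1
  's': 1
  't': 1
Maximum count = 2
Most frequent = 'i', 'm' (2 times each)


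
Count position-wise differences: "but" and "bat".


Comparing character by character (same length = 3):
  Pos 0: 'b' vs 'b' =
  Pos 1: 'u' vs 'a' !=
  Pos 2: 't' vs 't' =
Hamming distance = 1


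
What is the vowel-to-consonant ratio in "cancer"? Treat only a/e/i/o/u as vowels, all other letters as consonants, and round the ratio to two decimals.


Word: "cancer"
Vowels (a,e,i,o,u): 2
Consonants: 4
Ratio = 2/4
= 0.50


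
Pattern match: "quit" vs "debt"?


Pattern of "quit": [0, 1, 2, 3]
Pattern of "debt": [0, 1, 2, 3]
Patterns match
Same pattern = Yes


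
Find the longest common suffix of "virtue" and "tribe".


Word 1: "virtue"
Word 2: "tribe"
Comparing from end:
  Pos -1: 'e' == 'e'
  Pos -2: 'u' != 'b' (stop)
LCS = "e" (length 1)


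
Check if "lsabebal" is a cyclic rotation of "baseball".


Word: "baseball", Candidate: "lsabebal"
Method: check if candidate is substring of word+word
"baseballbaseball" contains "lsabebal"? No
Is rotation = No


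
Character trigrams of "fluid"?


Word: "fluid" (length 5)
Number of trigrams = 5 - 3 + 1 = 3
  Position 0: "flu"
  Position 1: "lui"
  Position 2: "uid"
Trigrams = "flu", "lui", "uid"


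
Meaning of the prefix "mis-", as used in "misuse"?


Prefix: mis-
Example: misuse (mis- + use)
Meaning = wrongly


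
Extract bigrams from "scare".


Word: "scare" (length 5)
Number of bigrams = 5 - 2 + 1 = 4
  Position 0: "sc"
  Position 1: "ca"
  Position 2: "ar"
  Position 3: "re"
Bigrams = "sc", "ca", "ar", "re"


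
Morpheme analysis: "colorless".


Word: "colorless"
Morphemes: color | -less
Each morpheme carries meaning
= 2 morphemes


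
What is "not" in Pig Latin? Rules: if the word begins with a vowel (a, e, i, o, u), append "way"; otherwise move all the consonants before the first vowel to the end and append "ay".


Word: "not"
Starts with consonant(s) → move to end, add 'ay'
Consonant cluster: "n"
Pig Latin = "otnay"


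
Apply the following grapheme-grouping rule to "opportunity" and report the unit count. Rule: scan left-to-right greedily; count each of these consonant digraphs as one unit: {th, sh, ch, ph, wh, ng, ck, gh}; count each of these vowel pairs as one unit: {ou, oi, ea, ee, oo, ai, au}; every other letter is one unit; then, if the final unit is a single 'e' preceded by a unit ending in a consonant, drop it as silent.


Word: "opportunity" (11 letters)
Left-to-right scan:
  1. 'o' (letter)
  2. 'p' (letter)
  3. 'p' (letter)
  4. 'o' (letter)
  5. 'r' (letter)
  6. 't' (letter)
  7. 'u' (letter)
  8. 'n' (letter)
  9. 'i' (letter)
  10. 't' (letter)
  11. 'y' (letter)
Units from scan: 11
Sound units = 11 units


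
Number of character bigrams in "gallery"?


Word: "gallery" (length 7)
Number of 2-grams = length - 2 + 1 = 7 - 2 + 1
= 6


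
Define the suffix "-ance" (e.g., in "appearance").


Suffix: -ance
Example: appearance = appear + -ance
Meaning = state of


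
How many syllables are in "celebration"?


Word: "celebration"
Syllable breakdown: cel · e · bra · tion
Counting: 4 parts
= 4 syllables


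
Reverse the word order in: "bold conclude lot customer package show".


Original: "bold conclude lot customer package show"
Words (1..n): bold | conclude | lot | customer | package | show
Reversed (n..1): show | package | customer | lot | conclude | bold
Result = "show package customer lot conclude bold"


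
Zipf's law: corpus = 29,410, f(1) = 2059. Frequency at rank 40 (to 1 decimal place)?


Zipf's law: f(r) = f(1) / r
f(1) = 2059
f(40) = 2059 / 40
= 51.5 occurrences


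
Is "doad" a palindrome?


Word: "doad"
Reversed: "daod"
Forward == Backward? doad != daod
Palindrome = No


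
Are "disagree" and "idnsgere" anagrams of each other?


Word 1: "disagree" → sorted: adeegirs
Word 2: "idnsgere" → sorted: deeginrs
Same letters? adeegirs != deeginrs
Anagram = No


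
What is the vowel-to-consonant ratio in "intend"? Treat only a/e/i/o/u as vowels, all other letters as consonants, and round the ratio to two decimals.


Word: "intend"
Vowels (a,e,i,o,u): 2
Consonants: 4
Ratio = 2/4
= 0.50


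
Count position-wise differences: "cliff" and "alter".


Comparing character by character (same length = 5):
  Pos 0: 'c' vs 'a' !=
  Pos 1: 'l' vs 'l' =
  Pos 2: 'i' vs 't' !=
  Pos 3: 'f' vs 'e' !=
  Pos 4: 'f' vs 'r' !=
Hamming distance = 4


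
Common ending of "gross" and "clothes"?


Word 1: "gross"
Word 2: "clothes"
Comparing from end:
  Pos -1: 's' == 's'
  Pos -2: 's' != 'e' (stop)
LCS = "s" (length 1)


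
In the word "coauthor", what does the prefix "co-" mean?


Prefix: co-
Example: coauthor (co- + author)
Meaning = together


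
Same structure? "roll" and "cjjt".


Pattern of "roll": [0, 1, 2, 2]
Pattern of "cjjt": [0, 1, 1, 2]
Patterns do not match
Same pattern = No


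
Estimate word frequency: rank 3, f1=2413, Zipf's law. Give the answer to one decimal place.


Zipf's law: f(r) = f(1) / r
f(1) = 2413
f(3) = 2413 / 3
= 804.3 occurrences


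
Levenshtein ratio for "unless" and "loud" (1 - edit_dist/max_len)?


Word 1: "unless" (length 6)
Word 2: "loud" (length 4)
One optimal edit sequence:
  1. delete 'u'  (+1)
  2. delete 'n'  (+1)
  3. keep 'l'
  4. substitute 'e' -> 'o'  (+1)
  5. substitute 's' -> 'u'  (+1)
  6. substitute 's' -> 'd'  (+1)
Edit distance = 5
Max length = max(6, 4) = 6
Similarity = 1 - 5/6
= 0.1667


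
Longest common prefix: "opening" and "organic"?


Word 1: "opening"
Word 2: "organic"
Comparing from start:
  Pos 0: 'o' == 'o'
  Pos 1: 'p' != 'r' (stop)
LCP = "o" (length 1)


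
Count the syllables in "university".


Word: "university"
Syllable breakdown: u / ni / ver / si / ty
Counting: 5 parts
= 5 syllables


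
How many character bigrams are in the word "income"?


Word: "income" (length 6)
Number of 2-grams = length - 2 + 1 = 6 - 2 + 1
= 5


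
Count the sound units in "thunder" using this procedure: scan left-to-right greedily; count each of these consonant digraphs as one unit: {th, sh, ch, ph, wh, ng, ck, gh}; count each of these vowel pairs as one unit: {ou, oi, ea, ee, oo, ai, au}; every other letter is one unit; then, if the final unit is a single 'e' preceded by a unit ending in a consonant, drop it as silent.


Word: "thunder" (7 letters)
Left-to-right scan:
  [1] 'th' (digraph)
  [2] 'u' (letter)
  [3] 'n' (letter)
  [4] 'd' (letter)
  [5] 'e' (letter)
  [6] 'r' (letter)
Units from scan: 6
Sound units = 6 units


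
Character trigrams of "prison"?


Word: "prison" (length 6)
Number of trigrams = 6 - 3 + 1 = 4
  Position 0: "pri"
  Position 1: "ris"
  Position 2: "iso"
  Position 3: "son"
Trigrams = "pri", "ris", "iso", "son"


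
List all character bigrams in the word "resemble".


Word: "resemble" (length 8)
Number of bigrams = 8 - 2 + 1 = 7
  Position 0: "re"
  Position 1: "es"
  Position 2: "se"
  Position 3: "em"
  Position 4: "mb"
  Position 5: "bl"
  Position 6: "le"
Bigrams = "re", "es", "se", "em", "mb", "bl", "le"


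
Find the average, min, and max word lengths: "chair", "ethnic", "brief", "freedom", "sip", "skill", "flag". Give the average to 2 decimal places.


Lengths: "chair"=5, "ethnic"=6, "brief"=5, "freedom"=7, "sip"=3, "skill"=5, "flag"=4
Sum = 35, Count = 7
Average = 35/7 = 5.00
= avg=5.00, min=3, max=7


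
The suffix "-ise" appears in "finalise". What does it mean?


Suffix: -ise
As in: finalise -> final + -ise
Meaning = to make


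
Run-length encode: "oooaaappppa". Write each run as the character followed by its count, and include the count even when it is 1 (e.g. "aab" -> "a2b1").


String: "oooaaappppa"
Scanning for consecutive runs:
  'o' x 3
  'a' x 3
  'p' x 4
  'a' x 1
RLE = "o3a3p4a1"


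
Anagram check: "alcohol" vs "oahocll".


Word 1: "alcohol" → sorted: achlloo
Word 2: "oahocll" → sorted: achlloo
Same letters? achlloo == achlloo
Anagram = Yes


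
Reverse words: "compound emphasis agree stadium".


Original: "compound emphasis agree stadium"
Words (1..n): compound | emphasis | agree | stadium
Reversed (n..1): stadium | agree | emphasis | compound
Result = "stadium agree emphasis compound"


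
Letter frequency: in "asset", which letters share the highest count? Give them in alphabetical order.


Word: "asset"
Letter counts:
  'a': 1
  'e': 1
  's': 2
  't': 1
Maximum count = 2
Most frequent = 's' (2 times each)


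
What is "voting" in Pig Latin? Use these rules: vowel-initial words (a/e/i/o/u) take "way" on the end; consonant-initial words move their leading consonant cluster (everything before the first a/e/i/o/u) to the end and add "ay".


Word: "voting"
Starts with consonant(s) → move to end, add 'ay'
Consonant cluster: "v"
Pig Latin = "otingvay"


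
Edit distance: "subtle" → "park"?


Word 1: "subtle" (length 6)
Word 2: "park" (length 4)
One optimal edit sequence (insert/delete/substitute each cost 1):
  1. delete 's'  (+1)
  2. delete 'u'  (+1)
  3. substitute 'b' -> 'p'  (+1)
  4. substitute 't' -> 'a'  (+1)
  5. substitute 'l' -> 'r'  (+1)
  6. substitute 'e' -> 'k'  (+1)
Total edit operations: 6
Edit distance = 6


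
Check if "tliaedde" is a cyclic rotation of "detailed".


Word: "detailed", Candidate: "tliaedde"
Method: check if candidate is substring of word+word
"detaileddetailed" contains "tliaedde"? No
Is rotation = No


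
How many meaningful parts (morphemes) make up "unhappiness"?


Word: "unhappiness"
Morphemes: un- | happi | -ness
Each morpheme carries meaning
= 3 morphemes


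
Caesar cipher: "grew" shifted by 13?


Word: "grew"
Shift: 13
Each letter → (letter + shift) mod 26:
  'g' (6) + 13 = 19 → 't'
  'r' (17) + 13 = 4 → 'e'
  'e' (4) + 13 = 17 → 'r'
  'w' (22) + 13 = 9 → 'j'
Result = "terj"


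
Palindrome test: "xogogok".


Word: "xogogok"
Reversed: "kogogox"
Forward == Backward? xogogok != kogogox
Palindrome = No


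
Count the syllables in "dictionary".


Word: "dictionary"
Syllable breakdown: dic-tion-ar-y
Counting: 4 parts
= 4 syllables


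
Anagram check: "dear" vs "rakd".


Word 1: "dear" → sorted: ader
Word 2: "rakd" → sorted: adkr
Same letters? ader != adkr
Anagram = No


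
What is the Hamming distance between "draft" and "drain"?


Comparing character by character (same length = 5):
  Pos 0: 'd' vs 'd' =
  Pos 1: 'r' vs 'r' =
  Pos 2: 'a' vs 'a' =
  Pos 3: 'f' vs 'i' !=
  Pos 4: 't' vs 'n' !=
Hamming distance = 2


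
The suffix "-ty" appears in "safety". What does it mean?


Suffix: -ty
As in: safety -> safe + -ty
Meaning = quality of


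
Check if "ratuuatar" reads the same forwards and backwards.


Word: "ratuuatar"
Reversed: "ratauutar"
Forward == Backward? ratuuatar != ratauutar
Palindrome = No


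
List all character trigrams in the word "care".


Word: "care" (length 4)
Number of trigrams = 4 - 3 + 1 = 2
  Position 0: "car"
  Position 1: "are"
Trigrams = "car", "are"


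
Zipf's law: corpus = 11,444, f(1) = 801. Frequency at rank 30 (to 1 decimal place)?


Zipf's law: f(r) = f(1) / r
f(1) = 801
f(30) = 801 / 30
= 26.7 occurrences


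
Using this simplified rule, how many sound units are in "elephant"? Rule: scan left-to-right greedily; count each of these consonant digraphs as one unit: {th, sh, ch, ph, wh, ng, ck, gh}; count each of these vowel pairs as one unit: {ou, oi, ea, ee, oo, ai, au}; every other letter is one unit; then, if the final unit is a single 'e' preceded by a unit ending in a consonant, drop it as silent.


Word: "elephant" (8 letters)
Left-to-right scan:
  1. 'e' (letter)
  2. 'l' (letter)
  3. 'e' (letter)
  4. 'ph' (digraph)
  5. 'a' (letter)
  6. 'n' (letter)
  7. 't' (letter)
Units from scan: 7
Sound units = 7 units


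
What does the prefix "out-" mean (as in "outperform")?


Prefix: out-
As in: outperform -> out- + perform
Meaning = surpass


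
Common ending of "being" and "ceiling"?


Word 1: "being"
Word 2: "ceiling"
Comparing from end:
  Pos -1: 'g' == 'g'
  Pos -2: 'n' == 'n'
  Pos -3: 'i' == 'i'
  Pos -4: 'e' != 'l' (stop)
LCS = "ing" (length 3)


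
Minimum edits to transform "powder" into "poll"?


Word 1: "powder" (length 6)
Word 2: "poll" (length 4)
One optimal edit sequence (insert/delete/substitute each cost 1):
  1. keep 'p'
  2. keep 'o'
  3. delete 'w'  (+1)
  4. delete 'd'  (+1)
  5. substitute 'e' -> 'l'  (+1)
  6. substitute 'r' -> 'l'  (+1)
Total edit operations: 4
Edit distance = 4


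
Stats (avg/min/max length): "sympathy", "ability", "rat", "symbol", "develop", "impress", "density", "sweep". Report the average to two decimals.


Lengths: "sympathy"=8, "ability"=7, "rat"=3, "symbol"=6, "develop"=7, "impress"=7, "density"=7, "sweep"=5
Sum = 50, Count = 8
Average = 50/8 = 6.25
= avg=6.25, min=3, max=8


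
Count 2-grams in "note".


Word: "note" (length 4)
Number of 2-grams = length - 2 + 1 = 4 - 2 + 1
= 3


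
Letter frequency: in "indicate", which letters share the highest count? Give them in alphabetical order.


Word: "indicate"
Letter counts:
  'a': 1
  'c': 1
  'd': 1
  'e': 1
  'i': 2
  'n': 1
  't': 1
Maximum count = 2
Most frequent = 'i' (2 times each)


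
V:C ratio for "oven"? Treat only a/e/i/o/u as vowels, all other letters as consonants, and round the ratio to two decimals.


Word: "oven"
Vowels (a,e,i,o,u): 2
Consonants: 2
Ratio = 2/2
= 1.00


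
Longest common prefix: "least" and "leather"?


Word 1: "least"
Word 2: "leather"
Comparing from start:
  Pos 0: 'l' == 'l'
  Pos 1: 'e' == 'e'
  Pos 2: 'a' == 'a'
  Pos 3: 's' != 't' (stop)
LCP = "lea" (length 3)


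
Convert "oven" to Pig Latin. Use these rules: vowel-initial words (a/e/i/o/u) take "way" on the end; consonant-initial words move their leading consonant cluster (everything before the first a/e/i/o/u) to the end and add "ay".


Word: "oven"
Starts with vowel → add 'way'
Pig Latin = "ovenway"


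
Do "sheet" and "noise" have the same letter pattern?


Pattern of "sheet": [0, 1, 2, 2, 3]
Pattern of "noise": [0, 1, 2, 3, 4]
Patterns do not match
Same pattern = No


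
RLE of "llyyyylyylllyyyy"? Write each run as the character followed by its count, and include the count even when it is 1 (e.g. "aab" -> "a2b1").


String: "llyyyylyylllyyyy"
Scanning for consecutive runs:
  'l' x 2
  'y' x 4
  'l' x 1
  'y' x 2
  'l' x 3
  'y' x 4
RLE = "l2y4l1y2l3y4"


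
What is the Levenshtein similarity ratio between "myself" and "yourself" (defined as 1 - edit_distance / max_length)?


Word 1: "myself" (length 6)
Word 2: "yourself" (length 8)
One optimal edit sequence:
  1. insert 'y'  (+1)
  2. insert 'o'  (+1)
  3. substitute 'm' -> 'u'  (+1)
  4. substitute 'y' -> 'r'  (+1)
  5. keep 's'
  6. keep 'e'
  7. keep 'l'
  8. keep 'f'
Edit distance = 4
Max length = max(6, 8) = 8
Similarity = 1 - 4/8
= 0.5000


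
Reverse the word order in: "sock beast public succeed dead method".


Original: "sock beast public succeed dead method"
Words (1..n): sock | beast | public | succeed | dead | method
Reversed (n..1): method | dead | succeed | public | beast | sock
Result = "method dead succeed public beast sock"


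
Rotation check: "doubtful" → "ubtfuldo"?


Word: "doubtful", Candidate: "ubtfuldo"
Method: check if candidate is substring of word+word
"doubtfuldoubtful" contains "ubtfuldo"? Yes
Is rotation = Yes


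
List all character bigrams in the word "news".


Word: "news" (length 4)
Number of bigrams = 4 - 2 + 1 = 3
  Position 0: "ne"
  Position 1: "ew"
  Position 2: "ws"
Bigrams = "ne", "ew", "ws"


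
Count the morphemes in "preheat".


Word: "preheat"
Morphemes: pre- | heat
Each morpheme carries meaning
= 2 morphemes


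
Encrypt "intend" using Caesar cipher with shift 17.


Word: "intend"
Shift: 17
Each letter → (letter + shift) mod 26:
  'i' (8) + 17 = 25 → 'z'
  'n' (13) + 17 = 4 → 'e'
  't' (19) + 17 = 10 → 'k'
  'e' (4) + 17 = 21 → 'v'
  'n' (13) + 17 = 4 → 'e'
  'd' (3) + 17 = 20 → 'u'
Result = "zekveu"


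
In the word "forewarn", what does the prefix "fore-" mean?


Prefix: fore-
As in: forewarn -> fore- + warn
Meaning = before


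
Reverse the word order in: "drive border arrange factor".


Original: "drive border arrange factor"
Words (1..n): drive | border | arrange | factor
Reversed (n..1): factor | arrange | border | drive
Result = "factor arrange border drive"


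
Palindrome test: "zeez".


Word: "zeez"
Reversed: "zeez"
Forward == Backward? zeez == zeez
Palindrome = Yes


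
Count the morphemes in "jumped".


Word: "jumped"
Morphemes: jump | -ed
Each morpheme carries meaning
= 2 morphemes


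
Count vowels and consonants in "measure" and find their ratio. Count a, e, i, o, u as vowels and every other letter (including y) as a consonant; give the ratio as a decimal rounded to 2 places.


Word: "measure"
Vowels (a,e,i,o,u): 4
Consonants: 3
Ratio = 4/3
= 1.33


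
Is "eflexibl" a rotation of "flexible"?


Word: "flexible", Candidate: "eflexibl"
Method: check if candidate is substring of word+word
"flexibleflexible" contains "eflexibl"? Yes
Is rotation = Yes


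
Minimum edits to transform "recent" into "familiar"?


Word 1: "recent" (length 6)
Word 2: "familiar" (length 8)
One optimal edit sequence (insert/delete/substitute each cost 1):
  1. insert 'f'  (+1)
  2. insert 'a'  (+1)
  3. substitute 'r' -> 'm'  (+1)
  4. substitute 'e' -> 'i'  (+1)
  5. substitute 'c' -> 'l'  (+1)
  6. substitute 'e' -> 'i'  (+1)
  7. substitute 'n' -> 'a'  (+1)
  8. substitute 't' -> 'r'  (+1)
Total edit operations: 8
Edit distance = 8


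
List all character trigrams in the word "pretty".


Word: "pretty" (length 6)
Number of trigrams = 6 - 3 + 1 = 4
  Position 0: "pre"
  Position 1: "ret"
  Position 2: "ett"
  Position 3: "tty"
Trigrams = "pre", "ret", "ett", "tty"


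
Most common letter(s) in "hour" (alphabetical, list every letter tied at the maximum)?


Word: "hour"
Letter counts:
  'h': 1
  'o': 1
  'r': 1
  'u': 1
Maximum count = 1
Most frequent = 'h', 'o', 'r', 'u' (1 time each)


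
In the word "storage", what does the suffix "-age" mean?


Suffix: -age
As in: storage -> store + -age, with a spelling change
Meaning = result / collection


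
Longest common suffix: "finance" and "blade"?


Word 1: "finance"
Word 2: "blade"
Comparing from end:
  Pos -1: 'e' == 'e'
  Pos -2: 'c' != 'd' (stop)
LCS = "e" (length 1)


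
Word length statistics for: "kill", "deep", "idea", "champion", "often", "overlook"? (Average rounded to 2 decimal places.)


Lengths: "kill"=4, "deep"=4, "idea"=4, "champion"=8, "often"=5, "overlook"=8
Sum = 33, Count = 6
Average = 33/6 = 5.50
= avg=5.50, min=4, max=8


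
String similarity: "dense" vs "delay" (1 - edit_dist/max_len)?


Word 1: "dense" (length 5)
Word 2: "delay" (length 5)
One optimal edit sequence:
  1. keep 'd'
  2. keep 'e'
  3. substitute 'n' -> 'l'  (+1)
  4. substitute 's' -> 'a'  (+1)
  5. substitute 'e' -> 'y'  (+1)
Edit distance = 3
Max length = max(5, 5) = 5
Similarity = 1 - 3/5
= 0.4000


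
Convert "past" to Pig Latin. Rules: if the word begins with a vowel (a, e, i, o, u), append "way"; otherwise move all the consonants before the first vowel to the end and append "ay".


Word: "past"
Starts with consonant(s) → move to end, add 'ay'
Consonant cluster: "p"
Pig Latin = "astpay"


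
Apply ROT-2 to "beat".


Word: "beat"
Shift: 2
Each letter → (letter + shift) mod 26:
  'b' (1) + 2 = 3 → 'd'
  'e' (4) + 2 = 6 → 'g'
  'a' (0) + 2 = 2 → 'c'
  't' (19) + 2 = 21 → 'v'
Result = "dgcv"


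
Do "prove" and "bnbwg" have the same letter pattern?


Pattern of "prove": [0, 1, 2, 3, 4]
Pattern of "bnbwg": [0, 1, 0, 2, 3]
Patterns do not match
Same pattern = No


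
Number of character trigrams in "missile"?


Word: "missile" (length 7)
Number of 3-grams = length - 3 + 1 = 7 - 3 + 1
= 5


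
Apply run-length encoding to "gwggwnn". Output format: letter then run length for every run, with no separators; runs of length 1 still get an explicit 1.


String: "gwggwnn"
Scanning for consecutive runs:
  'g' x 1
  'w' x 1
  'g' x 2
  'w' x 1
  'n' x 2
RLE = "g1w1g2w1n2"


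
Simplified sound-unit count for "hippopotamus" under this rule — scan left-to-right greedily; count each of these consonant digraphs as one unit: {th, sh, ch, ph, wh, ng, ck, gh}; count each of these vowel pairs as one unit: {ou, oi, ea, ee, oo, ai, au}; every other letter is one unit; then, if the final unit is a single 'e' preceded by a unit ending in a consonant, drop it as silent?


Word: "hippopotamus" (12 letters)
Left-to-right scan:
  (1) 'h' (letter)
  (2) 'i' (letter)
  (3) 'p' (letter)
  (4) 'p' (letter)
  (5) 'o' (letter)
  (6) 'p' (letter)
  (7) 'o' (letter)
  (8) 't' (letter)
  (9) 'a' (letter)
  (10) 'm' (letter)
  (11) 'u' (letter)
  (12) 's' (letter)
Units from scan: 12
Sound units = 12 units


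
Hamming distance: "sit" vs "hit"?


Comparing character by character (same length = 3):
  Pos 0: 's' vs 'h' !=
  Pos 1: 'i' vs 'i' =
  Pos 2: 't' vs 't' =
Hamming distance = 1


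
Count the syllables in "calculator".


Word: "calculator"
Syllable breakdown: cal-cu-la-tor
Counting: 4 parts
= 4 syllables


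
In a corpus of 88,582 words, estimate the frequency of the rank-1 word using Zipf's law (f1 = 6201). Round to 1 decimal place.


Zipf's law: f(r) = f(1) / r
f(1) = 6201
f(1) = 6201 / 1
= 6201.0 occurrences


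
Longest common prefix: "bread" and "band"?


Word 1: "bread"
Word 2: "band"
Comparing from start:
  Pos 0: 'b' == 'b'
  Pos 1: 'r' != 'a' (stop)
LCP = "b" (length 1)


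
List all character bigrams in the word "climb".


Word: "climb" (length 5)
Number of bigrams = 5 - 2 + 1 = 4
  Position 0: "cl"
  Position 1: "li"
  Position 2: "im"
  Position 3: "mb"
Bigrams = "cl", "li", "im", "mb"


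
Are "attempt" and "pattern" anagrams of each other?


Word 1: "attempt" → sorted: aempttt
Word 2: "pattern" → sorted: aenprtt
Same letters? aempttt != aenprtt
Anagram = No


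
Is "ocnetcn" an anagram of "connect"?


Word 1: "connect" → sorted: ccennot
Word 2: "ocnetcn" → sorted: ccennot
Same letters? ccennot == ccennot
Anagram = Yes


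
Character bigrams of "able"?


Word: "able" (length 4)
Number of bigrams = 4 - 2 + 1 = 3
  Position 0: "ab"
  Position 1: "bl"
  Position 2: "le"
Bigrams = "ab", "bl", "le"


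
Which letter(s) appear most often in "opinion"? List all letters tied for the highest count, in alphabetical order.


Word: "opinion"
Letter counts:
  'i': 2
  'n': 2
  'o': 2
  'p': 1
Maximum count = 2
Most frequent = 'i', 'n', 'o' (2 times each)


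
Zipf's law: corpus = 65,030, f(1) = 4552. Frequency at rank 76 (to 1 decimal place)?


Zipf's law: f(r) = f(1) / r
f(1) = 4552
f(76) = 4552 / 76
= 59.9 occurrences


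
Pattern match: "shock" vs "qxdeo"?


Pattern of "shock": [0, 1, 2, 3, 4]
Pattern of "qxdeo": [0, 1, 2, 3, 4]
Patterns match
Same pattern = Yes


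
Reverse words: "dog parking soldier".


Original: "dog parking soldier"
Words (1..n): dog | parking | soldier
Reversed (n..1): soldier | parking | dog
Result = "soldier parking dog"


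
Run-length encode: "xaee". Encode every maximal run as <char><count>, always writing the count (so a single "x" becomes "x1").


String: "xaee"
Scanning for consecutive runs:
  'x' x 1
  'a' x 1
  'e' x 2
RLE = "x1a1e2"


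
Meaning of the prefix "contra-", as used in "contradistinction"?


Prefix: contra-
Example: contradistinction (contra- + distinction)
Meaning = against


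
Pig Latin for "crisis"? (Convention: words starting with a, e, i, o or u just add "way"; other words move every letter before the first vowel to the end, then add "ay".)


Word: "crisis"
Starts with consonant(s) → move to end, add 'ay'
Consonant cluster: "cr"
Pig Latin = "isiscray"


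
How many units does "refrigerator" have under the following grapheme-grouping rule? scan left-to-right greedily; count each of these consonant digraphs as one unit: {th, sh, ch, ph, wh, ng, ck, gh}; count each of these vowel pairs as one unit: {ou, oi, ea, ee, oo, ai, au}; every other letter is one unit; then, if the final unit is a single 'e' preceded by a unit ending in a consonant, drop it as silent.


Word: "refrigerator" (12 letters)
Left-to-right scan:
  [1] 'r' (letter)
  [2] 'e' (letter)
  [3] 'f' (letter)
  [4] 'r' (letter)
  [5] 'i' (letter)
  [6] 'g' (letter)
  [7] 'e' (letter)
  [8] 'r' (letter)
  [9] 'a' (letter)
  [10] 't' (letter)
  [11] 'o' (letter)
  [12] 'r' (letter)
Units from scan: 12
Sound units = 12 units


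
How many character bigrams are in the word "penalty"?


Word: "penalty" (length 7)
Number of 2-grams = length - 2 + 1 = 7 - 2 + 1
= 6


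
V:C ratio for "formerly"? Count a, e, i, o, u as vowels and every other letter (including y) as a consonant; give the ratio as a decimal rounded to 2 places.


Word: "formerly"
Vowels (a,e,i,o,u): 2
Consonants: 6
Ratio = 2/6
= 0.33


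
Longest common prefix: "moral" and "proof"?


Word 1: "moral"
Word 2: "proof"
Comparing from start:
  Pos 0: 'm' != 'p' (stop)
LCP = "" (length 0)


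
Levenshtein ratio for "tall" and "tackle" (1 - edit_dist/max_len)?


Word 1: "tall" (length 4)
Word 2: "tackle" (length 6)
One optimal edit sequence:
  1. keep 't'
  2. keep 'a'
  3. insert 'c'  (+1)
  4. insert 'k'  (+1)
  5. keep 'l'
  6. substitute 'l' -> 'e'  (+1)
Edit distance = 3
Max length = max(4, 6) = 6
Similarity = 1 - 3/6
= 0.5000


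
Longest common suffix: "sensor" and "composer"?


Word 1: "sensor"
Word 2: "composer"
Comparing from end:
  Pos -1: 'r' == 'r'
  Pos -2: 'o' != 'e' (stop)
LCS = "r" (length 1)


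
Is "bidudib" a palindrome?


Word: "bidudib"
Reversed: "bidudib"
Forward == Backward? bidudib == bidudib
Palindrome = Yes


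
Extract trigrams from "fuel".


Word: "fuel" (length 4)
Number of trigrams = 4 - 3 + 1 = 2
  Position 0: "fue"
  Position 1: "uel"
Trigrams = "fue", "uel"


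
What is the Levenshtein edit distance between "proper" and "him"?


Word 1: "proper" (length 6)
Word 2: "him" (length 3)
One optimal edit sequence (insert/delete/substitute each cost 1):
  1. delete 'p'  (+1)
  2. delete 'r'  (+1)
  3. delete 'o'  (+1)
  4. substitute 'p' -> 'h'  (+1)
  5. substitute 'e' -> 'i'  (+1)
  6. substitute 'r' -> 'm'  (+1)
Total edit operations: 6
Edit distance = 6


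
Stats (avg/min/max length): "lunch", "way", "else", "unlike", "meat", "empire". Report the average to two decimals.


Lengths: "lunch"=5, "way"=3, "else"=4, "unlike"=6, "meat"=4, "empire"=6
Sum = 28, Count = 6
Average = 28/6 = 4.67
= avg=4.67, min=3, max=6


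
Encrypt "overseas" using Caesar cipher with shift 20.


Word: "overseas"
Shift: 20
Each letter → (letter + shift) mod 26:
  'o' (14) + 20 = 8 → 'i'
  'v' (21) + 20 = 15 → 'p'
  'e' (4) + 20 = 24 → 'y'
  'r' (17) + 20 = 11 → 'l'
  's' (18) + 20 = 12 → 'm'
  'e' (4) + 20 = 24 → 'y'
  'a' (0) + 20 = 20 → 'u'
  's' (18) + 20 = 12 → 'm'
Result = "ipylmyum"


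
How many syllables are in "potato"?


Word: "potato"
Syllable breakdown: po-ta-to
Counting: 3 parts
= 3 syllables


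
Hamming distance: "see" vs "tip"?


Comparing character by character (same length = 3):
  Pos 0: 's' vs 't' !=
  Pos 1: 'e' vs 'i' !=
  Pos 2: 'e' vs 'p' !=
Hamming distance = 3


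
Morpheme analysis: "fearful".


Word: "fearful"
Morphemes: fear + -ful
Each morpheme carries meaning
= 2 morphemes


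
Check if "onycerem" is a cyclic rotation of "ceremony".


Word: "ceremony", Candidate: "onycerem"
Method: check if candidate is substring of word+word
"ceremonyceremony" contains "onycerem"? Yes
Is rotation = Yes


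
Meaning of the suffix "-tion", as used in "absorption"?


Suffix: -tion
Example: absorption (absorb + -tion, with a spelling change)
Meaning = act or process


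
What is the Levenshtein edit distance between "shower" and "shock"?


Word 1: "shower" (length 6)
Word 2: "shock" (length 5)
One optimal edit sequence (insert/delete/substitute each cost 1):
  1. keep 's'
  2. keep 'h'
  3. keep 'o'
  4. delete 'w'  (+1)
  5. substitute 'e' -> 'c'  (+1)
  6. substitute 'r' -> 'k'  (+1)
Total edit operations: 3
Edit distance = 3


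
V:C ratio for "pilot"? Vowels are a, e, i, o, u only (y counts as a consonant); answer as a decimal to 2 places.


Word: "pilot"
Vowels (a,e,i,o,u): 2
Consonants: 3
Ratio = 2/3
= 0.67


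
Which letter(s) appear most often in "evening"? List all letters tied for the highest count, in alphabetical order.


Word: "evening"
Letter counts:
  'e': 2
  'g': 1
  'i': 1
  'n': 2
  'v': 1
Maximum count = 2
Most frequent = 'e', 'n' (2 times each)


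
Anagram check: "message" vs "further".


Word 1: "message" → sorted: aeegmss
Word 2: "further" → sorted: efhrrtu
Same letters? aeegmss != efhrrtu
Anagram = No


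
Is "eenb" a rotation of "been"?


Word: "been", Candidate: "eenb"
Method: check if candidate is substring of word+word
"beenbeen" contains "eenb"? Yes
Is rotation = Yes


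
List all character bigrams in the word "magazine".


Word: "magazine" (length 8)
Number of bigrams = 8 - 2 + 1 = 7
  Position 0: "ma"
  Position 1: "ag"
  Position 2: "ga"
  Position 3: "az"
  Position 4: "zi"
  Position 5: "in"
  Position 6: "ne"
Bigrams = "ma", "ag", "ga", "az", "zi", "in", "ne"


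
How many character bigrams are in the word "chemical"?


Word: "chemical" (length 8)
Number of 2-grams = length - 2 + 1 = 8 - 2 + 1
= 7


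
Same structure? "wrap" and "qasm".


Pattern of "wrap": [0, 1, 2, 3]
Pattern of "qasm": [0, 1, 2, 3]
Patterns match
Same pattern = Yes


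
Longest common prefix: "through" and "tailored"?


Word 1: "through"
Word 2: "tailored"
Comparing from start:
  Pos 0: 't' == 't'
  Pos 1: 'h' != 'a' (stop)
LCP = "t" (length 1)
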